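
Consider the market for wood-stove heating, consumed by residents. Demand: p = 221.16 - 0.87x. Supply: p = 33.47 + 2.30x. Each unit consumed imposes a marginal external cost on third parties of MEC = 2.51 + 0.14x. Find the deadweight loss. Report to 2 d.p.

DWL = 17.62

Market equilibrium (private): 33.47 + 2.30x = 221.16 - 0.87x → x_m = 59.2082.
Social marginal benefit = demand − MEC = 218.65 - 1.01x.
Set SMB = MC: 218.65 - 1.01x = 33.47 + 2.30x → x* = 55.9456.
Height of the DWL triangle at x_m is MC(x_m) − SMB(x_m) = MEC(x_m) = 10.7991.
DWL = ½ × 3.2626 × 10.7991 = 17.6166.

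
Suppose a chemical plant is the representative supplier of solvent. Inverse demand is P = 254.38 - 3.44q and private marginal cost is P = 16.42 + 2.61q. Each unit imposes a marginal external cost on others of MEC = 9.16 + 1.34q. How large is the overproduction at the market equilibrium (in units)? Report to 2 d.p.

Market equilibrium (private): 16.42 + 2.61q = 254.38 - 3.44q → q_m = 39.3322.
Social marginal cost = private MC + MEC = 25.58 + 3.95q.
Set SMC = demand: 25.58 + 3.95q = 254.38 - 3.44q → q* = 30.9608.
Gap = |39.3322 − 30.9608| = 8.3714.

8.37 units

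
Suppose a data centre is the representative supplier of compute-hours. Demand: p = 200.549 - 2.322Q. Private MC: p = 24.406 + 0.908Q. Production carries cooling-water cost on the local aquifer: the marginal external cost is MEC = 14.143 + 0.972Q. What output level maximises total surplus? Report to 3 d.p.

Q* = 38.553

Social marginal cost = private MC + MEC = 38.549 + 1.880Q.
Set SMC = demand: 38.549 + 1.880Q = 200.549 - 2.322Q → Q* = 38.5531.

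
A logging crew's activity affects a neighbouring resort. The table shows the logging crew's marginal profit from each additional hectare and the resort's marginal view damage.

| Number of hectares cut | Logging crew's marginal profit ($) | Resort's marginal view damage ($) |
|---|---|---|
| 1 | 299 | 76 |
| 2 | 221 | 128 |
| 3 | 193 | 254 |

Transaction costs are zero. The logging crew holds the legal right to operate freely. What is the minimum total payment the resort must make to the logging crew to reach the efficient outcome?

$193

Left alone the logging crew would choose level 3 (marginal profit stays positive).
Efficient level: k* = 2 (marginal profit ≥ marginal view damage through 2).
The resort must at least cover the logging crew's forgone profit from cutting 3→2: 193 = 193.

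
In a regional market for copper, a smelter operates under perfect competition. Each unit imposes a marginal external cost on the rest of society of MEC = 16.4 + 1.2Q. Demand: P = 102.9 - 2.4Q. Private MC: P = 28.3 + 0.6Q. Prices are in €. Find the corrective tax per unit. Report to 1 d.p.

tax = €33.0 per unit

Social marginal cost = private MC + MEC = 44.7 + 1.8Q.
Set SMC = demand: 44.7 + 1.8Q = 102.9 - 2.4Q → Q* = 13.8571.
The Pigouvian tax equals MEC at Q*: 16.4 + 1.2×13.8571 = 33.0285.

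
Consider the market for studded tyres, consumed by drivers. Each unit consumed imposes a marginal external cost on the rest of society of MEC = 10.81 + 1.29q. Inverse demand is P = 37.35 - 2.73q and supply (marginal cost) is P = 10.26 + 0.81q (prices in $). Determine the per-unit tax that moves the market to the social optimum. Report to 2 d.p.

tax = $15.16 per unit

Social marginal benefit = demand − MEC = 26.54 - 4.02q.
Set SMB = MC: 26.54 - 4.02q = 10.26 + 0.81q → q* = 3.3706.
The Pigouvian tax equals MEC at q*: 10.81 + 1.29×3.3706 = 15.1581.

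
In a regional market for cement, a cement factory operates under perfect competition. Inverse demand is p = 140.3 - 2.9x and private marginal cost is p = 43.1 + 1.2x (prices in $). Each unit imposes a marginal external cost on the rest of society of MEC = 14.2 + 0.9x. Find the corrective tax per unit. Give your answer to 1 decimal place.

Social marginal cost = private MC + MEC = 57.3 + 2.1x.
Set SMC = demand: 57.3 + 2.1x = 140.3 - 2.9x → x* = 16.6000.
The Pigouvian tax equals MEC at x*: 14.2 + 0.9×16.6000 = 29.1400.

tax = $29.1 per unit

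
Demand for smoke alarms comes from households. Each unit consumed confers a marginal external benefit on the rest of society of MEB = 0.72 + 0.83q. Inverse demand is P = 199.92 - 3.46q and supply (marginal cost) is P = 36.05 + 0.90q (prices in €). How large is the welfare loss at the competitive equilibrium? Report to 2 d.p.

Market equilibrium (private): 36.05 + 0.90q = 199.92 - 3.46q → q_m = 37.5849.
Social marginal benefit = demand + MEB = 200.64 - 2.63q.
Set SMB = MC: 200.64 - 2.63q = 36.05 + 0.90q → q* = 46.6261.
Height of the DWL triangle at q_m is SMB(q_m) − MC(q_m) = MEB(q_m) = 31.9154.
DWL = ½ × 9.0412 × 31.9154 = 144.2768.

DWL = €144.28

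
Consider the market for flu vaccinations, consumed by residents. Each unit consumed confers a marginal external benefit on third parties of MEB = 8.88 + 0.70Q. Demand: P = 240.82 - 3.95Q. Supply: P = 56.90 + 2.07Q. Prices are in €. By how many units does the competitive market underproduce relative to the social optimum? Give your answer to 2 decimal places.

5.69 units

Market equilibrium (private): 56.90 + 2.07Q = 240.82 - 3.95Q → Q_m = 30.5515.
Social marginal benefit = demand + MEB = 249.70 - 3.25Q.
Set SMB = MC: 249.70 - 3.25Q = 56.90 + 2.07Q → Q* = 36.2406.
Gap = |30.5515 − 36.2406| = 5.6891.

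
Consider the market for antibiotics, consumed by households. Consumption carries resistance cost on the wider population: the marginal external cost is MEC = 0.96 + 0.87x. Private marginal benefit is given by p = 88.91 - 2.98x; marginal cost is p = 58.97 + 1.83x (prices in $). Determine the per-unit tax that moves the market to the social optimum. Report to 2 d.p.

Social marginal benefit = demand − MEC = 87.95 - 3.85x.
Set SMB = MC: 87.95 - 3.85x = 58.97 + 1.83x → x* = 5.1021.
The Pigouvian tax equals MEC at x*: 0.96 + 0.87×5.1021 = 5.3988.

tax = $5.40 per unit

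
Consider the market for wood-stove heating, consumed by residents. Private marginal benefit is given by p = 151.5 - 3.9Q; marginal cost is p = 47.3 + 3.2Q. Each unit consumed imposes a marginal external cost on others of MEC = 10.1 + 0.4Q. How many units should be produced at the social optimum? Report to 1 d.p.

Social marginal benefit = demand − MEC = 141.4 - 4.3Q.
Set SMB = MC: 141.4 - 4.3Q = 47.3 + 3.2Q → Q* = 12.5467.

Q* = 12.5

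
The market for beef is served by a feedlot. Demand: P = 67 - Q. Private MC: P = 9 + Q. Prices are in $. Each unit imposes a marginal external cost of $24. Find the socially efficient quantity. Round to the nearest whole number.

Social marginal cost = private MC + MEC = 33 + Q.
Set SMC = demand: 33 + Q = 67 - Q → Q* = 17.0000.

Q* = 17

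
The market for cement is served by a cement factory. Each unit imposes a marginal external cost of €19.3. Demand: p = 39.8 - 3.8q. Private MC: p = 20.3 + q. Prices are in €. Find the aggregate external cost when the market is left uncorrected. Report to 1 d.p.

Market equilibrium (private): 20.3 + q = 39.8 - 3.8q → q_m = 4.0625.
Total external cost = MEC × q_m = 19.3 × 4.0625 = 78.4063.

€78.4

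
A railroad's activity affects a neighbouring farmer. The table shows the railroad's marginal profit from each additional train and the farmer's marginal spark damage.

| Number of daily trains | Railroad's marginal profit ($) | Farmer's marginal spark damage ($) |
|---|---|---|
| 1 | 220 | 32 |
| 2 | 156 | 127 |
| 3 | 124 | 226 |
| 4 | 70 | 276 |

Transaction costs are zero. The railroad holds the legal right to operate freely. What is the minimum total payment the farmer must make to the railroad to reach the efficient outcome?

$194

Left alone the railroad would choose level 4 (marginal profit stays positive).
Efficient level: k* = 2 (marginal profit ≥ marginal spark damage through 2).
The farmer must at least cover the railroad's forgone profit from cutting 4→2: 124 + 70 = 194.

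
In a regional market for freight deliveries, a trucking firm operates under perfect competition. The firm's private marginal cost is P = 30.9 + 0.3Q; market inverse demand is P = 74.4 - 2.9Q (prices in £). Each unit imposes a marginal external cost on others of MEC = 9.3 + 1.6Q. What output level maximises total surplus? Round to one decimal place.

Social marginal cost = private MC + MEC = 40.2 + 1.9Q.
Set SMC = demand: 40.2 + 1.9Q = 74.4 - 2.9Q → Q* = 7.1250.

Q* = 7.1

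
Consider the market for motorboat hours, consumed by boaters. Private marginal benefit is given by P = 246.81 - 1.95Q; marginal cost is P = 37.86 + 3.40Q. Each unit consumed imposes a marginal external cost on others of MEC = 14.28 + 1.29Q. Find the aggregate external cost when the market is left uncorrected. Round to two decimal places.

Market equilibrium (private): 37.86 + 3.40Q = 246.81 - 1.95Q → Q_m = 39.0561.
Total external cost = ∫₀^{Q_m} (14.28 + 1.29Q) dQ = 14.28×39.0561 + ½×1.29×39.0561² = 1541.5905.

1541.59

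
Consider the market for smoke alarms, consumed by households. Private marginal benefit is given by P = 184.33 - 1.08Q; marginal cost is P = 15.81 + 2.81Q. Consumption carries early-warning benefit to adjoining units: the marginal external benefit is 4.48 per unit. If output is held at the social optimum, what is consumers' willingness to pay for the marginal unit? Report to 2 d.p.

Social marginal benefit = demand + MEB = 188.81 - 1.08Q.
Set SMB = MC: 188.81 - 1.08Q = 15.81 + 2.81Q → Q* = 44.4730.
Consumer price on the demand curve at Q*: 184.33 − 1.08×44.4730 = 136.2992.

P = 136.30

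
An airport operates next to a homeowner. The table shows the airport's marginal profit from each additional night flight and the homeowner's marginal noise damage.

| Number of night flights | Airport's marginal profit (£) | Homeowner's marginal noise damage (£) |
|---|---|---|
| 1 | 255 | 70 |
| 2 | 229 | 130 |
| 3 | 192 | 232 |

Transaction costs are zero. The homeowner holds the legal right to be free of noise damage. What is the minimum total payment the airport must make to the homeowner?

£200

Efficient level: marginal profit ≥ marginal noise damage through level 2, so k* = 2.
With the homeowner holding the right, the airport must at least compensate total damage at k*: 70 + 130 = 200.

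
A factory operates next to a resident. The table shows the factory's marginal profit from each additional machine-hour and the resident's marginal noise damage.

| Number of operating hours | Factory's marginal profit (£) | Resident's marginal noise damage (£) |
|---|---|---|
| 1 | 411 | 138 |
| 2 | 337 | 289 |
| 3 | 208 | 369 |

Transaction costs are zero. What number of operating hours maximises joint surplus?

Bargaining reaches the level where marginal profit last exceeds marginal noise damage.
That holds through level 2 (337 ≥ 289) but not at 3 (208 < 369).

2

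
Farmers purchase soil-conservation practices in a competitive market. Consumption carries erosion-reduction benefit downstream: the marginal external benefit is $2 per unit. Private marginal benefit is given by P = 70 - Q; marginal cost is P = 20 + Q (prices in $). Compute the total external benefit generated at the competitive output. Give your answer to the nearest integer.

Market equilibrium (private): 20 + Q = 70 - Q → Q_m = 25.0000.
Total external benefit = MEB × Q_m = 2 × 25.0000 = 50.0000.

$50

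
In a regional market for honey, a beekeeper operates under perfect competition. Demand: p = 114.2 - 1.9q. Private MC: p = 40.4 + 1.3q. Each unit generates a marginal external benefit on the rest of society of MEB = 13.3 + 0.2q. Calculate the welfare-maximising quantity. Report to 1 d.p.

q* = 29.0

Social marginal cost = private MC − MEB = 27.1 + 1.1q.
Set SMC = demand: 27.1 + 1.1q = 114.2 - 1.9q → q* = 29.0333.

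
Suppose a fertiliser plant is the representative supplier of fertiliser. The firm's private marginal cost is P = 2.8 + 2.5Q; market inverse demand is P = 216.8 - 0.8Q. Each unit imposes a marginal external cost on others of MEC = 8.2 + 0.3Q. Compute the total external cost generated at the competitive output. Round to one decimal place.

Market equilibrium (private): 2.8 + 2.5Q = 216.8 - 0.8Q → Q_m = 64.8485.
Total external cost = ∫₀^{Q_m} (8.2 + 0.3Q) dQ = 8.2×64.8485 + ½×0.3×64.8485² = 1162.5569.

1162.6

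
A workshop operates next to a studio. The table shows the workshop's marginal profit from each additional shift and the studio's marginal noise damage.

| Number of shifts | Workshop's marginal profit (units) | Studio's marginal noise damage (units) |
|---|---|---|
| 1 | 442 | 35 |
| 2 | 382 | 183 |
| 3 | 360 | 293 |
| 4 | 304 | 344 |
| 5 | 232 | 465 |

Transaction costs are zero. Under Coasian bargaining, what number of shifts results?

3

Bargaining reaches the level where marginal profit last exceeds marginal noise damage.
That holds through level 3 (360 ≥ 293) but not at 4 (304 < 344).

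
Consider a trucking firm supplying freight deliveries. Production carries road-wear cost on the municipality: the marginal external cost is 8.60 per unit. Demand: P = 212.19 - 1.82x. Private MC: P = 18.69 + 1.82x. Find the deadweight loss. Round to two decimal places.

DWL = 10.16

Market equilibrium (private): 18.69 + 1.82x = 212.19 - 1.82x → x_m = 53.1593.
Social marginal cost = private MC + MEC = 27.29 + 1.82x.
Set SMC = demand: 27.29 + 1.82x = 212.19 - 1.82x → x* = 50.7967.
Between x* and x_m the wedge SMC − demand runs linearly from 0 to MEC(x_m), so the loss is a triangle.
DWL = ½ × 2.3626 × 8.6000 = 10.1592.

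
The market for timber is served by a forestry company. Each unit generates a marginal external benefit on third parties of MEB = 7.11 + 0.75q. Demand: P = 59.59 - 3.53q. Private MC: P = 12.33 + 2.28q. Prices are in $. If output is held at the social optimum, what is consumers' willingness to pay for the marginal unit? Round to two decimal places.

P = $21.66

Social marginal cost = private MC − MEB = 5.22 + 1.53q.
Set SMC = demand: 5.22 + 1.53q = 59.59 - 3.53q → q* = 10.7451.
Consumer price on the demand curve at q*: 59.59 − 3.53×10.7451 = 21.6598.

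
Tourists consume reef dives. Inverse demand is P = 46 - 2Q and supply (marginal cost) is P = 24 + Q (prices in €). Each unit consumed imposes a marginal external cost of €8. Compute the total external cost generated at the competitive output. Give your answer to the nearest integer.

Market equilibrium (private): 24 + Q = 46 - 2Q → Q_m = 7.3333.
Total external cost = MEC × Q_m = 8 × 7.3333 = 58.6664.

€59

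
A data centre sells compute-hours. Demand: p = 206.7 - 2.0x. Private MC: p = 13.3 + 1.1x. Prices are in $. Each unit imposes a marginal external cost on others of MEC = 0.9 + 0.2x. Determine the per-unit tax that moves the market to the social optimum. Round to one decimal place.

Social marginal cost = private MC + MEC = 14.2 + 1.3x.
Set SMC = demand: 14.2 + 1.3x = 206.7 - 2.0x → x* = 58.3333.
The Pigouvian tax equals MEC at x*: 0.9 + 0.2×58.3333 = 12.5667.

tax = $12.6 per unit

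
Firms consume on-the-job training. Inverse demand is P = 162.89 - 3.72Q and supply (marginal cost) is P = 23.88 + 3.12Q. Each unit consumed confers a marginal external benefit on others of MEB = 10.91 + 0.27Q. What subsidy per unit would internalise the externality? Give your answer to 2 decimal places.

Social marginal benefit = demand + MEB = 173.80 - 3.45Q.
Set SMB = MC: 173.80 - 3.45Q = 23.88 + 3.12Q → Q* = 22.8189.
The Pigouvian subsidy equals MEB at Q*: 10.91 + 0.27×22.8189 = 17.0711.

subsidy = 17.07 per unit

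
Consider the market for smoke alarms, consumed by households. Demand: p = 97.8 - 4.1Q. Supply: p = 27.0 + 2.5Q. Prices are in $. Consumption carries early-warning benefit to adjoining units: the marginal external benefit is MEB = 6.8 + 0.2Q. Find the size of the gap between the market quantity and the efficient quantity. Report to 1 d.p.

Market equilibrium (private): 27.0 + 2.5Q = 97.8 - 4.1Q → Q_m = 10.7273.
Social marginal benefit = demand + MEB = 104.6 - 3.9Q.
Set SMB = MC: 104.6 - 3.9Q = 27.0 + 2.5Q → Q* = 12.1250.
Gap = |10.7273 − 12.1250| = 1.3977.

1.4 units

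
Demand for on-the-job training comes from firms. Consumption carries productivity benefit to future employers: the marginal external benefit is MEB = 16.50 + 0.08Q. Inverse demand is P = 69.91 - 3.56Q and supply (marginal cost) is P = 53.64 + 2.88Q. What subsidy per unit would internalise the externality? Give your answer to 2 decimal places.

Social marginal benefit = demand + MEB = 86.41 - 3.48Q.
Set SMB = MC: 86.41 - 3.48Q = 53.64 + 2.88Q → Q* = 5.1525.
The Pigouvian subsidy equals MEB at Q*: 16.50 + 0.08×5.1525 = 16.9122.

subsidy = 16.91 per unit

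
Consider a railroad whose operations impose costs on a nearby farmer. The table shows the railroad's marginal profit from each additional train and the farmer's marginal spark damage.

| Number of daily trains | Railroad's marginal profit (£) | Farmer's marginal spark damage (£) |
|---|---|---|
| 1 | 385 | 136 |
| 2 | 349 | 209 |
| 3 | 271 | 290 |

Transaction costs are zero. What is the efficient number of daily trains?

2

Bargaining reaches the level where marginal profit last exceeds marginal spark damage.
That holds through level 2 (349 ≥ 209) but not at 3 (271 < 290).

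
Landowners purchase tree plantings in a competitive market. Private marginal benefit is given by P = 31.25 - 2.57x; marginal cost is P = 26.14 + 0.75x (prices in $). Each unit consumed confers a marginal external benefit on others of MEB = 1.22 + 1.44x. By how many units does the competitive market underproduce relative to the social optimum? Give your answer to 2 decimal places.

1.83 units

Market equilibrium (private): 26.14 + 0.75x = 31.25 - 2.57x → x_m = 1.5392.
Social marginal benefit = demand + MEB = 32.47 - 1.13x.
Set SMB = MC: 32.47 - 1.13x = 26.14 + 0.75x → x* = 3.3670.
Gap = |1.5392 − 3.3670| = 1.8278.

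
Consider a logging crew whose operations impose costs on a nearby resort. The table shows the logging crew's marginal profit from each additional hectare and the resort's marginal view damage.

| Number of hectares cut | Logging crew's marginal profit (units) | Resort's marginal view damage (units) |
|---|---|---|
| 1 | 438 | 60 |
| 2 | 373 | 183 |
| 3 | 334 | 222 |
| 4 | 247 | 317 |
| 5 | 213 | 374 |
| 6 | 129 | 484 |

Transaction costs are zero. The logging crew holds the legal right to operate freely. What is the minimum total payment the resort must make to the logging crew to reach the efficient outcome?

Left alone the logging crew would choose level 6 (marginal profit stays positive).
Efficient level: k* = 3 (marginal profit ≥ marginal view damage through 3).
The resort must at least cover the logging crew's forgone profit from cutting 6→3: 247 + 213 + 129 = 589.

589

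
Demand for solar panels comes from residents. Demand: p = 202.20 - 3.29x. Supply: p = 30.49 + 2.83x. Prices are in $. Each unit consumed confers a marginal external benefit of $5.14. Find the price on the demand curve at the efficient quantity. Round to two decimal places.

Social marginal benefit = demand + MEB = 207.34 - 3.29x.
Set SMB = MC: 207.34 - 3.29x = 30.49 + 2.83x → x* = 28.8971.
Consumer price on the demand curve at x*: 202.20 − 3.29×28.8971 = 107.1285.

P = $107.13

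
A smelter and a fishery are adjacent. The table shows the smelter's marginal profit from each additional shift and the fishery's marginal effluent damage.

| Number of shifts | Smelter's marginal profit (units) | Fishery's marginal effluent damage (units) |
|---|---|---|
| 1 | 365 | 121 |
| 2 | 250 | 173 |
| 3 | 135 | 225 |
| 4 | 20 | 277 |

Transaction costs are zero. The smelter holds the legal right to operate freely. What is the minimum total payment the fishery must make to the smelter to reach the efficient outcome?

Left alone the smelter would choose level 4 (marginal profit stays positive).
Efficient level: k* = 2 (marginal profit ≥ marginal effluent damage through 2).
The fishery must at least cover the smelter's forgone profit from cutting 4→2: 135 + 20 = 155.

155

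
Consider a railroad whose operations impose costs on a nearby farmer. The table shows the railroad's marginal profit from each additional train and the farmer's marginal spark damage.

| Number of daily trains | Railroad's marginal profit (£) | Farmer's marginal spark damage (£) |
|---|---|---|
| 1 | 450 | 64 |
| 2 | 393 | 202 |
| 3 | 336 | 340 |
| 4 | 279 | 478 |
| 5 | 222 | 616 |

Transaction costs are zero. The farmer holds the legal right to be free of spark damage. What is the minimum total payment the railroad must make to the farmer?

£266

Efficient level: marginal profit ≥ marginal spark damage through level 2, so k* = 2.
With the farmer holding the right, the railroad must at least compensate total damage at k*: 64 + 202 = 266.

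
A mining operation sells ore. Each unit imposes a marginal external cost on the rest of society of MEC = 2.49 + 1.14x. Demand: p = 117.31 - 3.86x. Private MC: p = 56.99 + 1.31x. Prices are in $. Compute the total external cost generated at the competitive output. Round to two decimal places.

Market equilibrium (private): 56.99 + 1.31x = 117.31 - 3.86x → x_m = 11.6673.
Total external cost = ∫₀^{x_m} (2.49 + 1.14x) dx = 2.49×11.6673 + ½×1.14×11.6673² = 106.6433.

$106.64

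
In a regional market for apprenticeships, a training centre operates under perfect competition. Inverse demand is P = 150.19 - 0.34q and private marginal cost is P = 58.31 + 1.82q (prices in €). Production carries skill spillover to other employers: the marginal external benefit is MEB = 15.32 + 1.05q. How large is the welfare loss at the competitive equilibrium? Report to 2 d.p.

Market equilibrium (private): 58.31 + 1.82q = 150.19 - 0.34q → q_m = 42.5370.
Social marginal cost = private MC − MEB = 42.99 + 0.77q.
Set SMC = demand: 42.99 + 0.77q = 150.19 - 0.34q → q* = 96.5766.
The welfare-loss triangle has base |q_m − q*| and height MEB(q_m) (the vertical gap between SMC and demand is zero at q* and MEB at q_m).
DWL = ½ × 54.0396 × 59.9839 = 1620.7530.

DWL = €1620.75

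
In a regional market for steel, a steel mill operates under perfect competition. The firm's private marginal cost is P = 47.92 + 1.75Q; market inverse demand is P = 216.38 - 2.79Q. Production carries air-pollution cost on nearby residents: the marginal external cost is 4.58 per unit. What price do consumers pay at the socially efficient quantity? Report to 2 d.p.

Social marginal cost = private MC + MEC = 52.50 + 1.75Q.
Set SMC = demand: 52.50 + 1.75Q = 216.38 - 2.79Q → Q* = 36.0969.
Consumer price on the demand curve at Q*: 216.38 − 2.79×36.0969 = 115.6696.

P = 115.67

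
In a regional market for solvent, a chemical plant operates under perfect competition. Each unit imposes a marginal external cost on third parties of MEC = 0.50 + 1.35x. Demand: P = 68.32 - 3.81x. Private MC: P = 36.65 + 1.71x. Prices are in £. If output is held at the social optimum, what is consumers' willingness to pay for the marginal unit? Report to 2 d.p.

P = £51.03

Social marginal cost = private MC + MEC = 37.15 + 3.06x.
Set SMC = demand: 37.15 + 3.06x = 68.32 - 3.81x → x* = 4.5371.
Consumer price on the demand curve at x*: 68.32 − 3.81×4.5371 = 51.0336.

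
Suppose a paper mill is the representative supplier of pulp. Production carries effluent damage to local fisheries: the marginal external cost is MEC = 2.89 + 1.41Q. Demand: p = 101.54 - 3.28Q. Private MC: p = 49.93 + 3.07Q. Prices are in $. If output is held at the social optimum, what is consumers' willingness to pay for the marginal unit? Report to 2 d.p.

Social marginal cost = private MC + MEC = 52.82 + 4.48Q.
Set SMC = demand: 52.82 + 4.48Q = 101.54 - 3.28Q → Q* = 6.2784.
Consumer price on the demand curve at Q*: 101.54 − 3.28×6.2784 = 80.9468.

P = $80.95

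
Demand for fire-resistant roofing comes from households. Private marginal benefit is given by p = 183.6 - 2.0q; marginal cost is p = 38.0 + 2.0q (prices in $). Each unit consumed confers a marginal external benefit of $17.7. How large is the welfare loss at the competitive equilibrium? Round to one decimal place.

DWL = $39.2

Market equilibrium (private): 38.0 + 2.0q = 183.6 - 2.0q → q_m = 36.4000.
Social marginal benefit = demand + MEB = 201.3 - 2.0q.
Set SMB = MC: 201.3 - 2.0q = 38.0 + 2.0q → q* = 40.8250.
The loss is the area between SMB and MC from q* to q_m; with linear curves that's a triangle of height MEB(q_m).
DWL = ½ × 4.4250 × 17.7000 = 39.1613.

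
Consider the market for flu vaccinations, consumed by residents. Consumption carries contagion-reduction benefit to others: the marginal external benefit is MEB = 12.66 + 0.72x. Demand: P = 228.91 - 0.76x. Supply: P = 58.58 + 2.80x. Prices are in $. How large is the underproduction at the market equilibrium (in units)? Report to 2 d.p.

16.59 units

Market equilibrium (private): 58.58 + 2.80x = 228.91 - 0.76x → x_m = 47.8455.
Social marginal benefit = demand + MEB = 241.57 - 0.04x.
Set SMB = MC: 241.57 - 0.04x = 58.58 + 2.80x → x* = 64.4331.
Gap = |47.8455 − 64.4331| = 16.5876.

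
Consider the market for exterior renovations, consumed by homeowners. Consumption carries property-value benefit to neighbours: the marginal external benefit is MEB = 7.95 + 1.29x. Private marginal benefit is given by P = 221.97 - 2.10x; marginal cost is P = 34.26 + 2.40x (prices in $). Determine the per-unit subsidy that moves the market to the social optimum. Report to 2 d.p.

subsidy = $86.58 per unit

Social marginal benefit = demand + MEB = 229.92 - 0.81x.
Set SMB = MC: 229.92 - 0.81x = 34.26 + 2.40x → x* = 60.9533.
The Pigouvian subsidy equals MEB at x*: 7.95 + 1.29×60.9533 = 86.5798.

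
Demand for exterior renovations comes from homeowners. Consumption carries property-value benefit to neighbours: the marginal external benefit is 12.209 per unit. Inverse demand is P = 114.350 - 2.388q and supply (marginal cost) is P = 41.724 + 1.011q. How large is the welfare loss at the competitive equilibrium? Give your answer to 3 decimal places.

Market equilibrium (private): 41.724 + 1.011q = 114.350 - 2.388q → q_m = 21.3669.
Social marginal benefit = demand + MEB = 126.559 - 2.388q.
Set SMB = MC: 126.559 - 2.388q = 41.724 + 1.011q → q* = 24.9588.
Between q* and q_m the wedge SMB − MC runs linearly from 0 to MEB(q_m), so the loss is a triangle.
DWL = ½ × 3.5919 × 12.2090 = 21.9268.

DWL = 21.927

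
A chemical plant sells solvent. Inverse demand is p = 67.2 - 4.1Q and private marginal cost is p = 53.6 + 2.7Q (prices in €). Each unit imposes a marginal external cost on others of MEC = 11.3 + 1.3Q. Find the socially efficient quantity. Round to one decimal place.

Q* = 0.3

Social marginal cost = private MC + MEC = 64.9 + 4.0Q.
Set SMC = demand: 64.9 + 4.0Q = 67.2 - 4.1Q → Q* = 0.2840.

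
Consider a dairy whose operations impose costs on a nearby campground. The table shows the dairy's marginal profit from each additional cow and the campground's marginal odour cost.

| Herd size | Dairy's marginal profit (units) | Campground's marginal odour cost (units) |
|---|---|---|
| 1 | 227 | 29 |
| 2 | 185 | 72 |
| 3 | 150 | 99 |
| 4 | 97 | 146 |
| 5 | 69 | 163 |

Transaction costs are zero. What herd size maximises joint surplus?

Bargaining reaches the level where marginal profit last exceeds marginal odour cost.
That holds through level 3 (150 ≥ 99) but not at 4 (97 < 146).

3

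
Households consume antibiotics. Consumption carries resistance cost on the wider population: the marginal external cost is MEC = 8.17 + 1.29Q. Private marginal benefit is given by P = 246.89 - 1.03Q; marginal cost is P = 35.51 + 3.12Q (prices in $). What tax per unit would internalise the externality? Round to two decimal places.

tax = $56.36 per unit

Social marginal benefit = demand − MEC = 238.72 - 2.32Q.
Set SMB = MC: 238.72 - 2.32Q = 35.51 + 3.12Q → Q* = 37.3548.
The Pigouvian tax equals MEC at Q*: 8.17 + 1.29×37.3548 = 56.3577.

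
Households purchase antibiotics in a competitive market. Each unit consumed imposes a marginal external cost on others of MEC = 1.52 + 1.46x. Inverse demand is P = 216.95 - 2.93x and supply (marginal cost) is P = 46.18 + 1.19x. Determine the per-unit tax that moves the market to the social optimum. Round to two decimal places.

tax = 45.80 per unit

Social marginal benefit = demand − MEC = 215.43 - 4.39x.
Set SMB = MC: 215.43 - 4.39x = 46.18 + 1.19x → x* = 30.3315.
The Pigouvian tax equals MEC at x*: 1.52 + 1.46×30.3315 = 45.8040.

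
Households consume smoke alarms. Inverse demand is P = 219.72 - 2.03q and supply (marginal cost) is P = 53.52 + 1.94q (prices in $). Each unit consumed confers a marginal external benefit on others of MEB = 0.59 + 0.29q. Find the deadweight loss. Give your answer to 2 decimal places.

DWL = $22.02

Market equilibrium (private): 53.52 + 1.94q = 219.72 - 2.03q → q_m = 41.8640.
Social marginal benefit = demand + MEB = 220.31 - 1.74q.
Set SMB = MC: 220.31 - 1.74q = 53.52 + 1.94q → q* = 45.3234.
Between q* and q_m the wedge SMB − MC runs linearly from 0 to MEB(q_m), so the loss is a triangle.
DWL = ½ × 3.4594 × 12.7306 = 22.0201.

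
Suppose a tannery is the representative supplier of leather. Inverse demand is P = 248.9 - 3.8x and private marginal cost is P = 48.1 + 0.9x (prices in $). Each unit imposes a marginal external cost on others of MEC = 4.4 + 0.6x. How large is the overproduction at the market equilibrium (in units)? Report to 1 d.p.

Market equilibrium (private): 48.1 + 0.9x = 248.9 - 3.8x → x_m = 42.7234.
Social marginal cost = private MC + MEC = 52.5 + 1.5x.
Set SMC = demand: 52.5 + 1.5x = 248.9 - 3.8x → x* = 37.0566.
Gap = |42.7234 − 37.0566| = 5.6668.

5.7 units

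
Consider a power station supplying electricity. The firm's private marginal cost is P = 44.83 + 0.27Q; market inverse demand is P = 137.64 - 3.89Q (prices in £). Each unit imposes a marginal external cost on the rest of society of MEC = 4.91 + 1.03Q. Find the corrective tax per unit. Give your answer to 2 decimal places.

tax = £22.35 per unit

Social marginal cost = private MC + MEC = 49.74 + 1.30Q.
Set SMC = demand: 49.74 + 1.30Q = 137.64 - 3.89Q → Q* = 16.9364.
The Pigouvian tax equals MEC at Q*: 4.91 + 1.03×16.9364 = 22.3545.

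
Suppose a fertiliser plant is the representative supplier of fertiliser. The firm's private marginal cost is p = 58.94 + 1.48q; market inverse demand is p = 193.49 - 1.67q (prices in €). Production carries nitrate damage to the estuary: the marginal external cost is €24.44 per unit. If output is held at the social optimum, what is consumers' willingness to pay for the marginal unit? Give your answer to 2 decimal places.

P = €135.11

Social marginal cost = private MC + MEC = 83.38 + 1.48q.
Set SMC = demand: 83.38 + 1.48q = 193.49 - 1.67q → q* = 34.9556.
Consumer price on the demand curve at q*: 193.49 − 1.67×34.9556 = 135.1141.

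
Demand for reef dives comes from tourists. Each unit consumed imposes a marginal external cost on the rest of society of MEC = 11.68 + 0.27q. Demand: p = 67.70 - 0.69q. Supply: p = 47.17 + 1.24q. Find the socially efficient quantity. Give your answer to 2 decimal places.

Social marginal benefit = demand − MEC = 56.02 - 0.96q.
Set SMB = MC: 56.02 - 0.96q = 47.17 + 1.24q → q* = 4.0227.

q* = 4.02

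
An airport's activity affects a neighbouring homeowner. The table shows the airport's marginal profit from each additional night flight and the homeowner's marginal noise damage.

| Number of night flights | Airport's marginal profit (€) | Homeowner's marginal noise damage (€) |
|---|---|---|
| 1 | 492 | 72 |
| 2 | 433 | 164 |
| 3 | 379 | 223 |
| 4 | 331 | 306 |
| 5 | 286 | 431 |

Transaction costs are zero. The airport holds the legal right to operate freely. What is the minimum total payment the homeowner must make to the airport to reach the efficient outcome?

Left alone the airport would choose level 5 (marginal profit stays positive).
Efficient level: k* = 4 (marginal profit ≥ marginal noise damage through 4).
The homeowner must at least cover the airport's forgone profit from cutting 5→4: 286 = 286.

€286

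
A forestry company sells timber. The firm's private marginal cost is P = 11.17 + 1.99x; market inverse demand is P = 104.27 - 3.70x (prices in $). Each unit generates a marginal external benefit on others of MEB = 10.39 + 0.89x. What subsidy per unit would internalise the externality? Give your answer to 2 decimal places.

Social marginal cost = private MC − MEB = 0.78 + 1.10x.
Set SMC = demand: 0.78 + 1.10x = 104.27 - 3.70x → x* = 21.5604.
The Pigouvian subsidy equals MEB at x*: 10.39 + 0.89×21.5604 = 29.5788.

subsidy = $29.58 per unit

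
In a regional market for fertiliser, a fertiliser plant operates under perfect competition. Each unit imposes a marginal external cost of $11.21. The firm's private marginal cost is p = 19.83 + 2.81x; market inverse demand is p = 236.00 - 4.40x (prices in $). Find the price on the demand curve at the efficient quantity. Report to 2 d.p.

P = $110.92

Social marginal cost = private MC + MEC = 31.04 + 2.81x.
Set SMC = demand: 31.04 + 2.81x = 236.00 - 4.40x → x* = 28.4272.
Consumer price on the demand curve at x*: 236.00 − 4.40×28.4272 = 110.9203.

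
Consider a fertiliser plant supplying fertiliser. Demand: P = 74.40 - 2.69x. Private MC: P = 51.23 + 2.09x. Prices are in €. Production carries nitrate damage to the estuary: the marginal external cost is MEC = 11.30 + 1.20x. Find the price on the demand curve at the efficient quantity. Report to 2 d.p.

Social marginal cost = private MC + MEC = 62.53 + 3.29x.
Set SMC = demand: 62.53 + 3.29x = 74.40 - 2.69x → x* = 1.9849.
Consumer price on the demand curve at x*: 74.40 − 2.69×1.9849 = 69.0606.

P = €69.06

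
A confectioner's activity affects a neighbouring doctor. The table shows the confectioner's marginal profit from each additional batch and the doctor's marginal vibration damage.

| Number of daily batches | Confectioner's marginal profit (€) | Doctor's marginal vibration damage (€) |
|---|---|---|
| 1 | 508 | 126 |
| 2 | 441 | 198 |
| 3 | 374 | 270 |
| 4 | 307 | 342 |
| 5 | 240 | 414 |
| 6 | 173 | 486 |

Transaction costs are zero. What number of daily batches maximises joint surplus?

Bargaining reaches the level where marginal profit last exceeds marginal vibration damage.
That holds through level 3 (374 ≥ 270) but not at 4 (307 < 342).

3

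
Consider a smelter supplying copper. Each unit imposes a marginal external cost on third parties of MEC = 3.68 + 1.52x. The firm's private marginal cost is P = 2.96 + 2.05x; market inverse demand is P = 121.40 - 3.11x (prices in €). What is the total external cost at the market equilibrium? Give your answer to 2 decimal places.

€484.88

Market equilibrium (private): 2.96 + 2.05x = 121.40 - 3.11x → x_m = 22.9535.
Total external cost = ∫₀^{x_m} (3.68 + 1.52x) dx = 3.68×22.9535 + ½×1.52×22.9535² = 484.8849.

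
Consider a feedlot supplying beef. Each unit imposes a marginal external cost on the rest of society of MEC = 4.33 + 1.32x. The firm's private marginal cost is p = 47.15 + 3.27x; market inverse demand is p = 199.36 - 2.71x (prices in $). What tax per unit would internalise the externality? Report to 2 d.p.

Social marginal cost = private MC + MEC = 51.48 + 4.59x.
Set SMC = demand: 51.48 + 4.59x = 199.36 - 2.71x → x* = 20.2575.
The Pigouvian tax equals MEC at x*: 4.33 + 1.32×20.2575 = 31.0699.

tax = $31.07 per unit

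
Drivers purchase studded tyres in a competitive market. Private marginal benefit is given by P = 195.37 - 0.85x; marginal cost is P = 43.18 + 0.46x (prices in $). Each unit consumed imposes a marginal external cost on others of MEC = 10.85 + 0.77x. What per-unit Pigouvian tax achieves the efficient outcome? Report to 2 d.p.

tax = $63.17 per unit

Social marginal benefit = demand − MEC = 184.52 - 1.62x.
Set SMB = MC: 184.52 - 1.62x = 43.18 + 0.46x → x* = 67.9519.
The Pigouvian tax equals MEC at x*: 10.85 + 0.77×67.9519 = 63.1730.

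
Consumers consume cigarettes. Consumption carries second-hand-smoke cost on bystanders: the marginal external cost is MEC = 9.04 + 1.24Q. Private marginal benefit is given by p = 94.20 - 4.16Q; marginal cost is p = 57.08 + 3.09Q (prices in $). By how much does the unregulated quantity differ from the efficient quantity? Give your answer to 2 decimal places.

Market equilibrium (private): 57.08 + 3.09Q = 94.20 - 4.16Q → Q_m = 5.1200.
Social marginal benefit = demand − MEC = 85.16 - 5.40Q.
Set SMB = MC: 85.16 - 5.40Q = 57.08 + 3.09Q → Q* = 3.3074.
Gap = |5.1200 − 3.3074| = 1.8126.

1.81 units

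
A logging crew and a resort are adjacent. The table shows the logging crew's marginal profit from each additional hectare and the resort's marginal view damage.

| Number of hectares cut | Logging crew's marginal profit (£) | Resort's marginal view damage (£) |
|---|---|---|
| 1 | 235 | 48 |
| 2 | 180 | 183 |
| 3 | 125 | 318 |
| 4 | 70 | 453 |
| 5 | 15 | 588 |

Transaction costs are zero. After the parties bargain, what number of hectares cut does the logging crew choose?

Bargaining reaches the level where marginal profit last exceeds marginal view damage.
That holds through level 1 (235 ≥ 48) but not at 2 (180 < 183).

1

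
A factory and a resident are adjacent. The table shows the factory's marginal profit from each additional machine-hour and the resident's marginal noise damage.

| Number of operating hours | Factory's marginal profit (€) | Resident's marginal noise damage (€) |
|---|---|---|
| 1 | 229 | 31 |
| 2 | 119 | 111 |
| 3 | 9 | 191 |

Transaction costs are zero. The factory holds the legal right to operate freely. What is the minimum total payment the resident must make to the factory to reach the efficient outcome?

Left alone the factory would choose level 3 (marginal profit stays positive).
Efficient level: k* = 2 (marginal profit ≥ marginal noise damage through 2).
The resident must at least cover the factory's forgone profit from cutting 3→2: 9 = 9.

€9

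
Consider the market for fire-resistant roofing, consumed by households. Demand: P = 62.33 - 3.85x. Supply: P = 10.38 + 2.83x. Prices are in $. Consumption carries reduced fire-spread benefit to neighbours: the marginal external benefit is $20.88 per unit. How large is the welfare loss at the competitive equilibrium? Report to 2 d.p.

DWL = $32.63

Market equilibrium (private): 10.38 + 2.83x = 62.33 - 3.85x → x_m = 7.7769.
Social marginal benefit = demand + MEB = 83.21 - 3.85x.
Set SMB = MC: 83.21 - 3.85x = 10.38 + 2.83x → x* = 10.9027.
Height of the DWL triangle at x_m is SMB(x_m) − MC(x_m) = MEB(x_m) = 20.8800.
DWL = ½ × 3.1258 × 20.8800 = 32.6334.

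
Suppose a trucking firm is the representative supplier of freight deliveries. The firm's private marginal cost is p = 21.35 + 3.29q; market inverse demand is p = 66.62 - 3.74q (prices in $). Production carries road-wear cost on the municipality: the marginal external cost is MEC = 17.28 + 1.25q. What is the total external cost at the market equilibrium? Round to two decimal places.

Market equilibrium (private): 21.35 + 3.29q = 66.62 - 3.74q → q_m = 6.4395.
Total external cost = ∫₀^{q_m} (17.28 + 1.25q) dq = 17.28×6.4395 + ½×1.25×6.4395² = 137.1915.

$137.19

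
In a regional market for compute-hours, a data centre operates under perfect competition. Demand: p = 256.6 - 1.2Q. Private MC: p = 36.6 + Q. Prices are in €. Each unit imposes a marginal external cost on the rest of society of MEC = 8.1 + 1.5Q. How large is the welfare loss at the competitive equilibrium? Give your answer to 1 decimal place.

DWL = €3377.8

Market equilibrium (private): 36.6 + Q = 256.6 - 1.2Q → Q_m = 100.0000.
Social marginal cost = private MC + MEC = 44.7 + 2.5Q.
Set SMC = demand: 44.7 + 2.5Q = 256.6 - 1.2Q → Q* = 57.2703.
The loss is the area between SMC and demand from Q* to Q_m; with linear curves that's a triangle of height MEC(Q_m).
DWL = ½ × 42.7297 × 158.1000 = 3377.7828.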